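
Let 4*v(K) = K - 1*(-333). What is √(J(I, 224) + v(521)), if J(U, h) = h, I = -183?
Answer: 5*√70/2 ≈ 20.917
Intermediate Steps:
v(K) = 333/4 + K/4 (v(K) = (K - 1*(-333))/4 = (K + 333)/4 = (333 + K)/4 = 333/4 + K/4)
√(J(I, 224) + v(521)) = √(224 + (333/4 + (¼)*521)) = √(224 + (333/4 + 521/4)) = √(224 + 427/2) = √(875/2) = 5*√70/2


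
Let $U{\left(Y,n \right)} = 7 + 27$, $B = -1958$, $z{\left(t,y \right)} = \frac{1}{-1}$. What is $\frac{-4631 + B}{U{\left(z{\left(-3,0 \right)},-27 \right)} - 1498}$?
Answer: $\frac{6589}{1464} \approx 4.5007$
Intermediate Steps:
$z{\left(t,y \right)} = -1$
$U{\left(Y,n \right)} = 34$
$\frac{-4631 + B}{U{\left(z{\left(-3,0 \right)},-27 \right)} - 1498} = \frac{-4631 - 1958}{34 - 1498} = - \frac{6589}{-1464} = \left(-6589\right) \left(- \frac{1}{1464}\right) = \frac{6589}{1464}$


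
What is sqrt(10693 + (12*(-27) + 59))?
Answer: 2*sqrt(2607) ≈ 102.12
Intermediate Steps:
sqrt(10693 + (12*(-27) + 59)) = sqrt(10693 + (-324 + 59)) = sqrt(10693 - 265) = sqrt(10428) = 2*sqrt(2607)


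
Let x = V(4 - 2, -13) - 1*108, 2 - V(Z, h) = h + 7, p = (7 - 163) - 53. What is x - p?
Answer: 109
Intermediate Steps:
p = -209 (p = -156 - 53 = -209)
V(Z, h) = -5 - h (V(Z, h) = 2 - (h + 7) = 2 - (7 + h) = 2 + (-7 - h) = -5 - h)
x = -100 (x = (-5 - 1*(-13)) - 1*108 = (-5 + 13) - 108 = 8 - 108 = -100)
x - p = -100 - 1*(-209) = -100 + 209 = 109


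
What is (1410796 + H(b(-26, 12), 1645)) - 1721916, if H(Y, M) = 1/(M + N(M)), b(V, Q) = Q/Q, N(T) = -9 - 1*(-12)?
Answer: -512725759/1648 ≈ -3.1112e+5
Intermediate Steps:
N(T) = 3 (N(T) = -9 + 12 = 3)
b(V, Q) = 1
H(Y, M) = 1/(3 + M) (H(Y, M) = 1/(M + 3) = 1/(3 + M))
(1410796 + H(b(-26, 12), 1645)) - 1721916 = (1410796 + 1/(3 + 1645)) - 1721916 = (1410796 + 1/1648) - 1721916 = 2324991809/1648 - 1721916 = -512725759/1648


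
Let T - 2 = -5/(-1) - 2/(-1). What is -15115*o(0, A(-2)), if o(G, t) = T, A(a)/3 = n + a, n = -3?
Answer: -136035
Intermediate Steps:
A(a) = -9 + 3*a (A(a) = 3*(-3 + a) = -9 + 3*a)
T = 9 (T = 2 + (-5/(-1) - 2/(-1)) = 2 + (-5*(-1) - 2*(-1)) = 2 + (5 + 2) = 2 + 7 = 9)
o(G, t) = 9
-15115*o(0, A(-2)) = -15115*9 = -136035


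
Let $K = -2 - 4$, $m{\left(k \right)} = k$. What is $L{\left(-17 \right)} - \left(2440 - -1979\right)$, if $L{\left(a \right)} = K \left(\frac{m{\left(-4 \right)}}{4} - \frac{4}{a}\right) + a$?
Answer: $- \frac{75334}{17} \approx -4431.4$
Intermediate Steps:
$K = -6$ ($K = -2 - 4 = -6$)
$L{\left(a \right)} = 6 + a + \frac{24}{a}$ ($L{\left(a \right)} = - 6 \left(- \frac{4}{4} - \frac{4}{a}\right) + a = - 6 \left(\left(-4\right) \frac{1}{4} - \frac{4}{a}\right) + a = - 6 \left(-1 - \frac{4}{a}\right) + a = \left(6 + \frac{24}{a}\right) + a = 6 + a + \frac{24}{a}$)
$L{\left(-17 \right)} - \left(2440 - -1979\right) = \left(6 - 17 + \frac{24}{-17}\right) - \left(2440 - -1979\right) = \left(6 - 17 + 24 \left(- \frac{1}{17}\right)\right) - \left(2440 + 1979\right) = \left(6 - 17 - \frac{24}{17}\right) - 4419 = - \frac{211}{17} - 4419 = - \frac{75334}{17}$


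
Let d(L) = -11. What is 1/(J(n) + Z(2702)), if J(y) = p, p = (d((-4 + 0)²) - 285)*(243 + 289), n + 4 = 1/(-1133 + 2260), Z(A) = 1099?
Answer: -1/156373 ≈ -6.3950e-6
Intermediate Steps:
n = -4507/1127 (n = -4 + 1/(-1133 + 2260) = -4 + 1/1127 = -4507/1127 ≈ -3.9991)
p = -157472 (p = (-11 - 285)*(243 + 289) = -296*532 = -157472)
J(y) = -157472
1/(J(n) + Z(2702)) = 1/(-157472 + 1099) = 1/(-156373) = -1/156373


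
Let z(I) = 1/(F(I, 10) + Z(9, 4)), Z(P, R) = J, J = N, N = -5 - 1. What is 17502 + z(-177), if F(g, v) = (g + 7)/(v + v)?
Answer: 507556/29 ≈ 17502.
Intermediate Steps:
N = -6
F(g, v) = (7 + g)/(2*v) (F(g, v) = (7 + g)/((2*v)) = (7 + g)*(1/(2*v)) = (7 + g)/(2*v))
J = -6
Z(P, R) = -6
z(I) = 1/(-113/20 + I/20) (z(I) = 1/((½)*(7 + I)/10 - 6) = 1/((½)*(⅒)*(7 + I) - 6) = 1/((7/20 + I/20) - 6) = 1/(-113/20 + I/20))
17502 + z(-177) = 17502 + 20/(-113 - 177) = 17502 + 20/(-290) = 17502 + 20*(-1/290) = 17502 - 2/29 = 507556/29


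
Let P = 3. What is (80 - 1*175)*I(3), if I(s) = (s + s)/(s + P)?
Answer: -95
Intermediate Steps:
I(s) = 2*s/(3 + s) (I(s) = (s + s)/(s + 3) = (2*s)/(3 + s) = 2*s/(3 + s))
(80 - 1*175)*I(3) = (80 - 1*175)*(2*3/(3 + 3)) = (80 - 175)*(2*3/6) = -190*3/6 = -95*1 = -95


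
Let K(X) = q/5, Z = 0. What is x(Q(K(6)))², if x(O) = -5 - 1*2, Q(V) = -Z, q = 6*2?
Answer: 49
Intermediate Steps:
q = 12
K(X) = 12/5
Q(V) = 0 (Q(V) = -1*0 = 0)
x(O) = -7 (x(O) = -5 - 2 = -7)
x(Q(K(6)))² = (-7)² = 49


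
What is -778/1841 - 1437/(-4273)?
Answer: -678877/7866593 ≈ -0.086299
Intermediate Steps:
-778/1841 - 1437/(-4273) = -778*1/1841 - 1437*(-1/4273) = -778/1841 + 1437/4273 = -678877/7866593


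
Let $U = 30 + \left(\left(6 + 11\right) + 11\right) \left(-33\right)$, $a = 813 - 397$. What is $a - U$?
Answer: $1310$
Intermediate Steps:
$a = 416$
$U = -894$ ($U = 30 + \left(17 + 11\right) \left(-33\right) = 30 + 28 \left(-33\right) = 30 - 924 = -894$)
$a - U = 416 - -894 = 416 + 894 = 1310$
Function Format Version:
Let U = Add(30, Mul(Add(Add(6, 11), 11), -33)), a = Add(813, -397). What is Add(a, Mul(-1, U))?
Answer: 1310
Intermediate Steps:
a = 416
U = -894 (U = Add(30, Mul(Add(17, 11), -33)) = Add(30, Mul(28, -33)) = Add(30, -924) = -894)
Add(a, Mul(-1, U)) = Add(416, Mul(-1, -894)) = Add(416, 894) = 1310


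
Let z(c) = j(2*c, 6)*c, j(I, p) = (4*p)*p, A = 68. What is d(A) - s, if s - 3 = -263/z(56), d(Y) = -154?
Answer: -1265785/8064 ≈ -156.97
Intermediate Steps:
j(I, p) = 4*p²
z(c) = 144*c (z(c) = (4*6²)*c = (4*36)*c = 144*c)
s = 23929/8064 (s = 3 - 263/(144*56) = 3 - 263/8064 = 23929/8064 ≈ 2.9674)
d(A) - s = -154 - 1*23929/8064 = -154 - 23929/8064 = -1265785/8064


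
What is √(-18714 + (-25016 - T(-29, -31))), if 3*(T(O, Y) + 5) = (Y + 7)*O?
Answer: I*√43957 ≈ 209.66*I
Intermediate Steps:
T(O, Y) = -5 + O*(7 + Y)/3 (T(O, Y) = -5 + ((Y + 7)*O)/3 = -5 + ((7 + Y)*O)/3 = -5 + (O*(7 + Y))/3 = -5 + O*(7 + Y)/3)
√(-18714 + (-25016 - T(-29, -31))) = √(-18714 + (-25016 - (-5 + (7/3)*(-29) + (⅓)*(-29)*(-31)))) = √(-18714 + (-25016 - (-5 - 203/3 + 899/3))) = √(-18714 + (-25016 - 1*227)) = √(-18714 + (-25016 - 227)) = √(-18714 - 25243) = √(-43957) = I*√43957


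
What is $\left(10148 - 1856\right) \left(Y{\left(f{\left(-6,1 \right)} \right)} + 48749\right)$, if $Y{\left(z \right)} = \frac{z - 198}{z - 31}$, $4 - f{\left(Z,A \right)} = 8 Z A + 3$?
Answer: $\frac{1212474206}{3} \approx 4.0416 \cdot 10^{8}$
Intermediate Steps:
$f{\left(Z,A \right)} = 1 - 8 A Z$ ($f{\left(Z,A \right)} = 4 - \left(8 Z A + 3\right) = 4 - \left(8 A Z + 3\right) = 4 - \left(3 + 8 A Z\right) = 1 - 8 A Z$)
$Y{\left(z \right)} = \frac{-198 + z}{-31 + z}$
$\left(10148 - 1856\right) \left(Y{\left(f{\left(-6,1 \right)} \right)} + 48749\right) = \left(10148 - 1856\right) \left(\frac{-198 - \left(-1 + 8 \left(-6\right)\right)}{-31 - \left(-1 + 8 \left(-6\right)\right)} + 48749\right) = 8292 \left(\frac{-198 + \left(1 + 48\right)}{-31 + \left(1 + 48\right)} + 48749\right) = 8292 \left(\frac{-198 + 49}{-31 + 49} + 48749\right) = 8292 \left(\frac{1}{18} \left(-149\right) + 48749\right) = 8292 \left(- \frac{149}{18} + 48749\right) = 8292 \cdot \frac{877333}{18} = \frac{1212474206}{3}$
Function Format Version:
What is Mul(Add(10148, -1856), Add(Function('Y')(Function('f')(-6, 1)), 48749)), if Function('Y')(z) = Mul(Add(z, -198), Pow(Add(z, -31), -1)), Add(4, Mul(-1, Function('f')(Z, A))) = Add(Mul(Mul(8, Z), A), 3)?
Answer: Rational(1212474206, 3) ≈ 4.0416e+8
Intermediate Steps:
Function('f')(Z, A) = Add(1, Mul(-8, A, Z)) (Function('f')(Z, A) = Add(4, Mul(-1, Add(Mul(Mul(8, Z), A), 3))) = Add(4, Mul(-1, Add(Mul(8, A, Z), 3))) = Add(4, Mul(-1, Add(3, Mul(8, A, Z)))) = Add(4, Add(-3, Mul(-8, A, Z))) = Add(1, Mul(-8, A, Z)))
Function('Y')(z) = Mul(Pow(Add(-31, z), -1), Add(-198, z)) (Function('Y')(z) = Mul(Add(-198, z), Pow(Add(-31, z), -1)) = Mul(Pow(Add(-31, z), -1), Add(-198, z)))
Mul(Add(10148, -1856), Add(Function('Y')(Function('f')(-6, 1)), 48749)) = Mul(Add(10148, -1856), Add(Mul(Pow(Add(-31, Add(1, Mul(-8, 1, -6))), -1), Add(-198, Add(1, Mul(-8, 1, -6)))), 48749)) = Mul(8292, Add(Mul(Pow(Add(-31, Add(1, 48)), -1), Add(-198, Add(1, 48))), 48749)) = Mul(8292, Add(Mul(Pow(Add(-31, 49), -1), Add(-198, 49)), 48749)) = Mul(8292, Add(Mul(Pow(18, -1), -149), 48749)) = Mul(8292, Add(Mul(Rational(1, 18), -149), 48749)) = Mul(8292, Add(Rational(-149, 18), 48749)) = Mul(8292, Rational(877333, 18)) = Rational(1212474206, 3)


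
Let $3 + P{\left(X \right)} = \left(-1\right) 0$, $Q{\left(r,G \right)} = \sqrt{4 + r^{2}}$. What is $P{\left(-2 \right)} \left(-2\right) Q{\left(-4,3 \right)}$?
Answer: $12 \sqrt{5} \approx 26.833$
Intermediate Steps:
$P{\left(X \right)} = -3$ ($P{\left(X \right)} = -3 - 0 = -3 + 0 = -3$)
$P{\left(-2 \right)} \left(-2\right) Q{\left(-4,3 \right)} = \left(-3\right) \left(-2\right) \sqrt{4 + \left(-4\right)^{2}} = 6 \sqrt{4 + 16} = 6 \sqrt{20} = 6 \cdot 2 \sqrt{5} = 12 \sqrt{5}$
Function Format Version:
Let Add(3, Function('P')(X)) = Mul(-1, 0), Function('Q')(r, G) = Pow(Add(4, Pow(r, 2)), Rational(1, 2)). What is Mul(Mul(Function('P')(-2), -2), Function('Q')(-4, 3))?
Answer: Mul(12, Pow(5, Rational(1, 2))) ≈ 26.833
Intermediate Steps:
Function('P')(X) = -3 (Function('P')(X) = Add(-3, Mul(-1, 0)) = Add(-3, 0) = -3)
Mul(Mul(Function('P')(-2), -2), Function('Q')(-4, 3)) = Mul(Mul(-3, -2), Pow(Add(4, Pow(-4, 2)), Rational(1, 2))) = Mul(6, Pow(Add(4, 16), Rational(1, 2))) = Mul(6, Pow(20, Rational(1, 2))) = Mul(6, Mul(2, Pow(5, Rational(1, 2)))) = Mul(12, Pow(5, Rational(1, 2)))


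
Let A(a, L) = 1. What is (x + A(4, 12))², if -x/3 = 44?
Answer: 17161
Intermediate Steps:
x = -132 (x = -3*44 = -132)
(x + A(4, 12))² = (-132 + 1)² = (-131)² = 17161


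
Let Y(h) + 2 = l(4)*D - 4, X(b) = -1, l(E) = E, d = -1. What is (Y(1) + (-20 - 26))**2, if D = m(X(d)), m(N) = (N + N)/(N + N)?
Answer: 2304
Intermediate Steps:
m(N) = 1 (m(N) = (2*N)/((2*N)) = (2*N)*(1/(2*N)) = 1)
D = 1
Y(h) = -2 (Y(h) = -2 + (4*1 - 4) = -2 + (4 - 4) = -2 + 0 = -2)
(Y(1) + (-20 - 26))**2 = (-2 + (-20 - 26))**2 = (-2 - 46)**2 = (-48)**2 = 2304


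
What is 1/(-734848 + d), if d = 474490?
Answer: -1/260358 ≈ -3.8409e-6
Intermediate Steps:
1/(-734848 + d) = 1/(-734848 + 474490) = 1/(-260358) = -1/260358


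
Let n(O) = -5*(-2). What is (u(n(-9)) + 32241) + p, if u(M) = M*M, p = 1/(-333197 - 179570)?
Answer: 16583397546/512767 ≈ 32341.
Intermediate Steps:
n(O) = 10
p = -1/512767 (p = 1/(-512767) = -1/512767 ≈ -1.9502e-6)
u(M) = M²
(u(n(-9)) + 32241) + p = (10² + 32241) - 1/512767 = (100 + 32241) - 1/512767 = 32341 - 1/512767 = 16583397546/512767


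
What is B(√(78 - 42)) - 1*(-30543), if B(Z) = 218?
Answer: 30761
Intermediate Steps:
B(√(78 - 42)) - 1*(-30543) = 218 - 1*(-30543) = 218 + 30543 = 30761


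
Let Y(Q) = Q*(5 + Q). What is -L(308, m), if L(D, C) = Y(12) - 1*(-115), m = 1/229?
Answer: -319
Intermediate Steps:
m = 1/229 ≈ 0.0043668
L(D, C) = 319 (L(D, C) = 12*(5 + 12) - 1*(-115) = 12*17 + 115 = 204 + 115 = 319)
-L(308, m) = -1*319 = -319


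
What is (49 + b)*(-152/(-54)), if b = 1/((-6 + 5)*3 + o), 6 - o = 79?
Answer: 1241/9 ≈ 137.89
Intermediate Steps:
o = -73 (o = 6 - 1*79 = 6 - 79 = -73)
b = -1/76 (b = 1/((-6 + 5)*3 - 73) = 1/(-1*3 - 73) = 1/(-3 - 73) = 1/(-76) = -1/76 ≈ -0.013158)
(49 + b)*(-152/(-54)) = (49 - 1/76)*(-152/(-54)) = 3723*(-152*(-1/54))/76 = (3723/76)*(76/27) = 1241/9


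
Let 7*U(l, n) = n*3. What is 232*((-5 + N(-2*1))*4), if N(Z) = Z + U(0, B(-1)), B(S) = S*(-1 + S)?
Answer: -39904/7 ≈ -5700.6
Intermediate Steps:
U(l, n) = 3*n/7 (U(l, n) = (n*3)/7 = (3*n)/7 = 3*n/7)
N(Z) = 6/7 + Z (N(Z) = Z + 3*(-(-1 - 1))/7 = Z + 3*(-1*(-2))/7 = Z + (3/7)*2 = Z + 6/7 = 6/7 + Z)
232*((-5 + N(-2*1))*4) = 232*((-5 + (6/7 - 2*1))*4) = 232*((-5 + (6/7 - 2))*4) = 232*((-5 - 8/7)*4) = 232*(-43/7*4) = 232*(-172/7) = -39904/7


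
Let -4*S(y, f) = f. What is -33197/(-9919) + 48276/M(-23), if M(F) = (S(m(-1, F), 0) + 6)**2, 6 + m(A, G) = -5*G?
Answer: 13334576/9919 ≈ 1344.3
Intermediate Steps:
m(A, G) = -6 - 5*G
S(y, f) = -f/4
M(F) = 36 (M(F) = (-1/4*0 + 6)**2 = (0 + 6)**2 = 6**2 = 36)
-33197/(-9919) + 48276/M(-23) = -33197/(-9919) + 48276/36 = -33197*(-1/9919) + 48276*(1/36) = 33197/9919 + 1341 = 13334576/9919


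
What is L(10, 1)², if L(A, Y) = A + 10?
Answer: 400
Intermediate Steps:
L(A, Y) = 10 + A
L(10, 1)² = (10 + 10)² = 20² = 400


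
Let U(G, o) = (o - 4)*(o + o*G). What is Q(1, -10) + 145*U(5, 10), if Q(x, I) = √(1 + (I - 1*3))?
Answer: 52200 + 2*I*√3 ≈ 52200.0 + 3.4641*I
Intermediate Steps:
Q(x, I) = √(-2 + I) (Q(x, I) = √(1 + (I - 3)) = √(1 + (-3 + I)) = √(-2 + I))
U(G, o) = (-4 + o)*(o + G*o)
Q(1, -10) + 145*U(5, 10) = √(-2 - 10) + 145*(10*(-4 + 10 - 4*5 + 5*10)) = √(-12) + 145*(10*(-4 + 10 - 20 + 50)) = 2*I*√3 + 145*(10*36) = 2*I*√3 + 145*360 = 2*I*√3 + 52200 = 52200 + 2*I*√3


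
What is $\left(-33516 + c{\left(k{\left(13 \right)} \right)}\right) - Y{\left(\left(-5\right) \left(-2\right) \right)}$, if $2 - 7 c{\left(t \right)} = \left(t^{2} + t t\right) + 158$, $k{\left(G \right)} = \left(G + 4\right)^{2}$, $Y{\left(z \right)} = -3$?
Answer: $- \frac{401789}{7} \approx -57398.0$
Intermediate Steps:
$k{\left(G \right)} = \left(4 + G\right)^{2}$
$c{\left(t \right)} = - \frac{156}{7} - \frac{2 t^{2}}{7}$ ($c{\left(t \right)} = \frac{2}{7} - \frac{\left(t^{2} + t t\right) + 158}{7} = \frac{2}{7} - \frac{\left(t^{2} + t^{2}\right) + 158}{7} = \frac{2}{7} - \frac{2 t^{2} + 158}{7} = \frac{2}{7} - \frac{158 + 2 t^{2}}{7} = \frac{2}{7} - \left(\frac{158}{7} + \frac{2 t^{2}}{7}\right) = - \frac{156}{7} - \frac{2 t^{2}}{7}$)
$\left(-33516 + c{\left(k{\left(13 \right)} \right)}\right) - Y{\left(\left(-5\right) \left(-2\right) \right)} = \left(-33516 - \left(\frac{156}{7} + \frac{2 \left(\left(4 + 13\right)^{2}\right)^{2}}{7}\right)\right) - -3 = \left(-33516 - \left(\frac{156}{7} + \frac{2 \left(17^{2}\right)^{2}}{7}\right)\right) + 3 = \left(-33516 - \left(\frac{156}{7} + \frac{2 \cdot 289^{2}}{7}\right)\right) + 3 = \left(-33516 - \frac{167198}{7}\right) + 3 = - \frac{401810}{7} + 3 = - \frac{401789}{7}$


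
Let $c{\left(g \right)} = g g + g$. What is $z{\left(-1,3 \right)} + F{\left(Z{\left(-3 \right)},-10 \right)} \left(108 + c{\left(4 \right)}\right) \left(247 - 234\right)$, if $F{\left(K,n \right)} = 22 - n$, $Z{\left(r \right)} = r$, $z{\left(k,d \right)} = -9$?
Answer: $53239$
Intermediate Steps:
$c{\left(g \right)} = g + g^{2}$ ($c{\left(g \right)} = g^{2} + g = g + g^{2}$)
$z{\left(-1,3 \right)} + F{\left(Z{\left(-3 \right)},-10 \right)} \left(108 + c{\left(4 \right)}\right) \left(247 - 234\right) = -9 + \left(22 - -10\right) \left(108 + 4 \left(1 + 4\right)\right) \left(247 - 234\right) = -9 + \left(22 + 10\right) \left(108 + 4 \cdot 5\right) \left(247 - 234\right) = -9 + 32 \left(108 + 20\right) 13 = -9 + 32 \cdot 128 \cdot 13 = -9 + 32 \cdot 1664 = -9 + 53248 = 53239$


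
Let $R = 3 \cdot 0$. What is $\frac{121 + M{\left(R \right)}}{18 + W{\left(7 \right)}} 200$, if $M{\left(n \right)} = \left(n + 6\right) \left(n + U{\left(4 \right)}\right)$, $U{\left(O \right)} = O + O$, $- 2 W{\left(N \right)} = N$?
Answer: $\frac{67600}{29} \approx 2331.0$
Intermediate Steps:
$W{\left(N \right)} = - \frac{N}{2}$
$R = 0$
$U{\left(O \right)} = 2 O$
$M{\left(n \right)} = \left(6 + n\right) \left(8 + n\right)$ ($M{\left(n \right)} = \left(n + 6\right) \left(n + 2 \cdot 4\right) = \left(6 + n\right) \left(n + 8\right) = \left(6 + n\right) \left(8 + n\right)$)
$\frac{121 + M{\left(R \right)}}{18 + W{\left(7 \right)}} 200 = \frac{121 + \left(48 + 0^{2} + 14 \cdot 0\right)}{18 - \frac{7}{2}} \cdot 200 = \frac{121 + \left(48 + 0 + 0\right)}{18 - \frac{7}{2}} \cdot 200 = \frac{121 + 48}{\frac{29}{2}} \cdot 200 = 169 \cdot \frac{2}{29} \cdot 200 = \frac{338}{29} \cdot 200 = \frac{67600}{29}$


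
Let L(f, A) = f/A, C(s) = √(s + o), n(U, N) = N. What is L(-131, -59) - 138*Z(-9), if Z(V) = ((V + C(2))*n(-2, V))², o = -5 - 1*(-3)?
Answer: -53419531/59 ≈ -9.0542e+5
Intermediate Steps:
o = -2 (o = -5 + 3 = -2)
C(s) = √(-2 + s) (C(s) = √(s - 2) = √(-2 + s))
Z(V) = V⁴ (Z(V) = ((V + √(-2 + 2))*V)² = ((V + √0)*V)² = ((V + 0)*V)² = (V*V)² = (V²)² = V⁴)
L(-131, -59) - 138*Z(-9) = -131/(-59) - 138*(-9)⁴ = -131*(-1/59) - 138*6561 = 131/59 - 905418 = -53419531/59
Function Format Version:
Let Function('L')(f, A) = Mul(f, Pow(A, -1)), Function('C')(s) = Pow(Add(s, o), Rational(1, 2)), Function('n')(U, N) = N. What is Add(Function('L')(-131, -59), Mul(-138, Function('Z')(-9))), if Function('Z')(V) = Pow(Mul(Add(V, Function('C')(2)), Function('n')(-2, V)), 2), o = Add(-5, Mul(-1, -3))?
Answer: Rational(-53419531, 59) ≈ -9.0542e+5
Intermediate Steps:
o = -2 (o = Add(-5, 3) = -2)
Function('C')(s) = Pow(Add(-2, s), Rational(1, 2)) (Function('C')(s) = Pow(Add(s, -2), Rational(1, 2)) = Pow(Add(-2, s), Rational(1, 2)))
Function('Z')(V) = Pow(V, 4) (Function('Z')(V) = Pow(Mul(Add(V, Pow(Add(-2, 2), Rational(1, 2))), V), 2) = Pow(Mul(Add(V, Pow(0, Rational(1, 2))), V), 2) = Pow(Mul(Add(V, 0), V), 2) = Pow(Mul(V, V), 2) = Pow(Pow(V, 2), 2) = Pow(V, 4))
Add(Function('L')(-131, -59), Mul(-138, Function('Z')(-9))) = Add(Mul(-131, Pow(-59, -1)), Mul(-138, Pow(-9, 4))) = Add(Mul(-131, Rational(-1, 59)), Mul(-138, 6561)) = Add(Rational(131, 59), -905418) = Rational(-53419531, 59)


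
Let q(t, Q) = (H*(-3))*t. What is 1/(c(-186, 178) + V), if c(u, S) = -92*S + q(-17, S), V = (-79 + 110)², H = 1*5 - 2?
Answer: -1/15262 ≈ -6.5522e-5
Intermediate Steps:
H = 3 (H = 5 - 2 = 3)
V = 961 (V = 31² = 961)
q(t, Q) = -9*t (q(t, Q) = (3*(-3))*t = -9*t)
c(u, S) = 153 - 92*S (c(u, S) = -92*S - 9*(-17) = -92*S + 153 = 153 - 92*S)
1/(c(-186, 178) + V) = 1/((153 - 92*178) + 961) = 1/((153 - 16376) + 961) = 1/(-16223 + 961) = 1/(-15262) = -1/15262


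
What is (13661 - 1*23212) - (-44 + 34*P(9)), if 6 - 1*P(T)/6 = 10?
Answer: -8691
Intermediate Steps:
P(T) = -24 (P(T) = 36 - 6*10 = 36 - 60 = -24)
(13661 - 1*23212) - (-44 + 34*P(9)) = (13661 - 1*23212) - (-44 + 34*(-24)) = (13661 - 23212) - (-44 - 816) = -9551 - 1*(-860) = -9551 + 860 = -8691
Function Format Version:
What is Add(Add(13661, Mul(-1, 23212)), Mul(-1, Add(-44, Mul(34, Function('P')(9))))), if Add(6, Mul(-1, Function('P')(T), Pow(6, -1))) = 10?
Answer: -8691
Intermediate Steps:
Function('P')(T) = -24 (Function('P')(T) = Add(36, Mul(-6, 10)) = Add(36, -60) = -24)
Add(Add(13661, Mul(-1, 23212)), Mul(-1, Add(-44, Mul(34, Function('P')(9))))) = Add(Add(13661, Mul(-1, 23212)), Mul(-1, Add(-44, Mul(34, -24)))) = Add(Add(13661, -23212), Mul(-1, Add(-44, -816))) = Add(-9551, Mul(-1, -860)) = Add(-9551, 860) = -8691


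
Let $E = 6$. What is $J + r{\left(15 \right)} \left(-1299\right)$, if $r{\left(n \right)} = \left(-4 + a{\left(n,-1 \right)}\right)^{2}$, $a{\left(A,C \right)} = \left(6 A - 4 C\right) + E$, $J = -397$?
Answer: $-11971981$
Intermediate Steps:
$a{\left(A,C \right)} = 6 - 4 C + 6 A$ ($a{\left(A,C \right)} = \left(6 A - 4 C\right) + 6 = \left(- 4 C + 6 A\right) + 6 = 6 - 4 C + 6 A$)
$r{\left(n \right)} = \left(6 + 6 n\right)^{2}$ ($r{\left(n \right)} = \left(-4 + \left(6 - -4 + 6 n\right)\right)^{2} = \left(-4 + \left(6 + 4 + 6 n\right)\right)^{2} = \left(-4 + \left(10 + 6 n\right)\right)^{2} = \left(6 + 6 n\right)^{2}$)
$J + r{\left(15 \right)} \left(-1299\right) = -397 + 36 \left(1 + 15\right)^{2} \left(-1299\right) = -397 + 36 \cdot 16^{2} \left(-1299\right) = -397 + 36 \cdot 256 \left(-1299\right) = -397 + 9216 \left(-1299\right) = -397 - 11971584 = -11971981$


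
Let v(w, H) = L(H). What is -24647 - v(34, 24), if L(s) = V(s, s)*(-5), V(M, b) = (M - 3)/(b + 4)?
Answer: -98573/4 ≈ -24643.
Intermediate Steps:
V(M, b) = (-3 + M)/(4 + b)
L(s) = -5*(-3 + s)/(4 + s) (L(s) = ((-3 + s)/(4 + s))*(-5) = -5*(-3 + s)/(4 + s))
v(w, H) = 5*(3 - H)/(4 + H)
-24647 - v(34, 24) = -24647 - 5*(3 - 1*24)/(4 + 24) = -24647 - 5*(3 - 24)/28 = -24647 - 5*(-21)/28 = -24647 - 1*(-15/4) = -24647 + 15/4 = -98573/4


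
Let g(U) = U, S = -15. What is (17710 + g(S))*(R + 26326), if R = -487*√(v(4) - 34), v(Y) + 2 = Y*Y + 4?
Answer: 465838570 - 34469860*I ≈ 4.6584e+8 - 3.447e+7*I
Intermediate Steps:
v(Y) = 2 + Y² (v(Y) = -2 + (Y*Y + 4) = -2 + (Y² + 4) = -2 + (4 + Y²) = 2 + Y²)
R = -1948*I (R = -487*√((2 + 4²) - 34) = -487*√((2 + 16) - 34) = -487*√(18 - 34) = -1948*I ≈ -1948.0*I)
(17710 + g(S))*(R + 26326) = (17710 - 15)*(-1948*I + 26326) = 17695*(26326 - 1948*I) = 465838570 - 34469860*I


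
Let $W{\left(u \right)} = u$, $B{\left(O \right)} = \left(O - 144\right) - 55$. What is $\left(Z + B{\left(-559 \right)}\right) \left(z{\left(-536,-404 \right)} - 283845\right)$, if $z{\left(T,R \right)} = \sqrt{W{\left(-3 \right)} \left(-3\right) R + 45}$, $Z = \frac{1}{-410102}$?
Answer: $\frac{88235295143865}{410102} - \frac{932571951 i \sqrt{399}}{410102} \approx 2.1515 \cdot 10^{8} - 45423.0 i$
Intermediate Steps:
$B{\left(O \right)} = -199 + O$ ($B{\left(O \right)} = \left(-144 + O\right) - 55 = -199 + O$)
$Z = - \frac{1}{410102} \approx -2.4384 \cdot 10^{-6}$
$z{\left(T,R \right)} = \sqrt{45 + 9 R}$ ($z{\left(T,R \right)} = \sqrt{\left(-3\right) \left(-3\right) R + 45} = \sqrt{9 R + 45} = \sqrt{45 + 9 R}$)
$\left(Z + B{\left(-559 \right)}\right) \left(z{\left(-536,-404 \right)} - 283845\right) = \left(- \frac{1}{410102} - 758\right) \left(3 \sqrt{5 - 404} - 283845\right) = \left(- \frac{1}{410102} - 758\right) \left(3 \sqrt{-399} - 283845\right) = - \frac{310857317 \left(3 i \sqrt{399} - 283845\right)}{410102} = - \frac{310857317 \left(-283845 + 3 i \sqrt{399}\right)}{410102} = \frac{88235295143865}{410102} - \frac{932571951 i \sqrt{399}}{410102}$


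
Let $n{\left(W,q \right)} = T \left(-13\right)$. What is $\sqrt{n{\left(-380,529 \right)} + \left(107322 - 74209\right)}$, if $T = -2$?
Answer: $\sqrt{33139} \approx 182.04$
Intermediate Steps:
$n{\left(W,q \right)} = 26$ ($n{\left(W,q \right)} = \left(-2\right) \left(-13\right) = 26$)
$\sqrt{n{\left(-380,529 \right)} + \left(107322 - 74209\right)} = \sqrt{26 + \left(107322 - 74209\right)} = \sqrt{26 + 33113} = \sqrt{33139}$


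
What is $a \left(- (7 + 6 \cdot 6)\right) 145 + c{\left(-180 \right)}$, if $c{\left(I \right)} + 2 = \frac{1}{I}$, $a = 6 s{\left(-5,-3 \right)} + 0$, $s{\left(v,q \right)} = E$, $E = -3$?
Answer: $\frac{20201039}{180} \approx 1.1223 \cdot 10^{5}$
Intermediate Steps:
$s{\left(v,q \right)} = -3$
$a = -18$ ($a = 6 \left(-3\right) + 0 = -18 + 0 = -18$)
$c{\left(I \right)} = -2 + \frac{1}{I}$
$a \left(- (7 + 6 \cdot 6)\right) 145 + c{\left(-180 \right)} = - 18 \left(- (7 + 6 \cdot 6)\right) 145 - \left(2 - \frac{1}{-180}\right) = - 18 \left(- (7 + 36)\right) 145 - \frac{361}{180} = - 18 \left(\left(-1\right) 43\right) 145 - \frac{361}{180} = \left(-18\right) \left(-43\right) 145 - \frac{361}{180} = 774 \cdot 145 - \frac{361}{180} = 112230 - \frac{361}{180} = \frac{20201039}{180}$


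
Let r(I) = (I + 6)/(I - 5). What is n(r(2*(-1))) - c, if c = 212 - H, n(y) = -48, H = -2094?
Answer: -2354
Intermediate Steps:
r(I) = (6 + I)/(-5 + I)
c = 2306 (c = 212 - 1*(-2094) = 212 + 2094 = 2306)
n(r(2*(-1))) - c = -48 - 1*2306 = -48 - 2306 = -2354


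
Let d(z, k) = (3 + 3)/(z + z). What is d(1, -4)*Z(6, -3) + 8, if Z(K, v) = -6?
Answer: -10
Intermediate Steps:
d(z, k) = 3/z (d(z, k) = 6/((2*z)) = 6*(1/(2*z)) = 3/z)
d(1, -4)*Z(6, -3) + 8 = (3/1)*(-6) + 8 = (3*1)*(-6) + 8 = 3*(-6) + 8 = -18 + 8 = -10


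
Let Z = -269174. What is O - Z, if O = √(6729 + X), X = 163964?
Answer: 269174 + √170693 ≈ 2.6959e+5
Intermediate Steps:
O = √170693 (O = √(6729 + 163964) = √170693 ≈ 413.15)
O - Z = √170693 - 1*(-269174) = √170693 + 269174 = 269174 + √170693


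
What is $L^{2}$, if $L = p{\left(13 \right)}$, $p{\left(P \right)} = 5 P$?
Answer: $4225$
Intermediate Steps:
$L = 65$ ($L = 5 \cdot 13 = 65$)
$L^{2} = 65^{2} = 4225$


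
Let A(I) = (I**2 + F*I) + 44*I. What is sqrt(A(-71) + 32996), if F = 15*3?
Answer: sqrt(31718) ≈ 178.10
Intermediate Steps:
F = 45
A(I) = I**2 + 89*I (A(I) = (I**2 + 45*I) + 44*I = I**2 + 89*I)
sqrt(A(-71) + 32996) = sqrt(-71*(89 - 71) + 32996) = sqrt(-71*18 + 32996) = sqrt(-1278 + 32996) = sqrt(31718)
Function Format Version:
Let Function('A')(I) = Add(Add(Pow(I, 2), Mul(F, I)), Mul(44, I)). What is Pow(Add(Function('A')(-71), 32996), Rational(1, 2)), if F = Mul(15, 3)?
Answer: Pow(31718, Rational(1, 2)) ≈ 178.10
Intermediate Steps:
F = 45
Function('A')(I) = Add(Pow(I, 2), Mul(89, I)) (Function('A')(I) = Add(Add(Pow(I, 2), Mul(45, I)), Mul(44, I)) = Add(Pow(I, 2), Mul(89, I)))
Pow(Add(Function('A')(-71), 32996), Rational(1, 2)) = Pow(Add(Mul(-71, Add(89, -71)), 32996), Rational(1, 2)) = Pow(Add(Mul(-71, 18), 32996), Rational(1, 2)) = Pow(Add(-1278, 32996), Rational(1, 2)) = Pow(31718, Rational(1, 2))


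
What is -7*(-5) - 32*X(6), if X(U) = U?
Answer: -157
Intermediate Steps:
-7*(-5) - 32*X(6) = -7*(-5) - 32*6 = 35 - 192 = -157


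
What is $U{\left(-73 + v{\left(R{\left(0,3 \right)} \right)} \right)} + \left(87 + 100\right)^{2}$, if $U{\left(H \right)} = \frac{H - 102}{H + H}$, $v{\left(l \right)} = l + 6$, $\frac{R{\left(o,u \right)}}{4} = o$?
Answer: $\frac{4686015}{134} \approx 34970.0$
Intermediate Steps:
$R{\left(o,u \right)} = 4 o$
$v{\left(l \right)} = 6 + l$
$U{\left(H \right)} = \frac{-102 + H}{2 H}$
$U{\left(-73 + v{\left(R{\left(0,3 \right)} \right)} \right)} + \left(87 + 100\right)^{2} = \frac{-102 + \left(-73 + \left(6 + 4 \cdot 0\right)\right)}{2 \left(-73 + \left(6 + 4 \cdot 0\right)\right)} + \left(87 + 100\right)^{2} = \frac{-102 + \left(-73 + \left(6 + 0\right)\right)}{2 \left(-73 + \left(6 + 0\right)\right)} + 187^{2} = \frac{-102 + \left(-73 + 6\right)}{2 \left(-73 + 6\right)} + 34969 = \frac{-102 - 67}{2 \left(-67\right)} + 34969 = \frac{1}{2} \left(- \frac{1}{67}\right) \left(-169\right) + 34969 = \frac{169}{134} + 34969 = \frac{4686015}{134}$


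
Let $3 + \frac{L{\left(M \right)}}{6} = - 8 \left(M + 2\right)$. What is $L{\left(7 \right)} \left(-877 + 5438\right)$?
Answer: $-2052450$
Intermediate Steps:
$L{\left(M \right)} = -114 - 48 M$ ($L{\left(M \right)} = -18 + 6 \left(- 8 \left(M + 2\right)\right) = -18 + 6 \left(- 8 \left(2 + M\right)\right) = -18 + 6 \left(-16 - 8 M\right) = -18 - \left(96 + 48 M\right) = -114 - 48 M$)
$L{\left(7 \right)} \left(-877 + 5438\right) = \left(-114 - 336\right) \left(-877 + 5438\right) = \left(-114 - 336\right) 4561 = \left(-450\right) 4561 = -2052450$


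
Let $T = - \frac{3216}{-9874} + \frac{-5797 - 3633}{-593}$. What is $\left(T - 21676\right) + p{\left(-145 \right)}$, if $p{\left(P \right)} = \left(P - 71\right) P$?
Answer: $\frac{28281679258}{2927641} \approx 9660.2$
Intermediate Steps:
$T = \frac{47509454}{2927641}$ ($T = \left(-3216\right) \left(- \frac{1}{9874}\right) + \left(-5797 - 3633\right) \left(- \frac{1}{593}\right) = \frac{1608}{4937} - - \frac{9430}{593} = \frac{1608}{4937} + \frac{9430}{593} = \frac{47509454}{2927641} \approx 16.228$)
$p{\left(P \right)} = P \left(-71 + P\right)$ ($p{\left(P \right)} = \left(P - 71\right) P = \left(-71 + P\right) P = P \left(-71 + P\right)$)
$\left(T - 21676\right) + p{\left(-145 \right)} = \left(\frac{47509454}{2927641} - 21676\right) - 145 \left(-71 - 145\right) = - \frac{63412036862}{2927641} - -31320 = - \frac{63412036862}{2927641} + 31320 = \frac{28281679258}{2927641}$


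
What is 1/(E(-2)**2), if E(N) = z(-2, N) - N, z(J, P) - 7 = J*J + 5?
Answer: 1/324 ≈ 0.0030864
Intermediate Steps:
z(J, P) = 12 + J**2 (z(J, P) = 7 + (J*J + 5) = 7 + (J**2 + 5) = 7 + (5 + J**2) = 12 + J**2)
E(N) = 16 - N (E(N) = (12 + (-2)**2) - N = (12 + 4) - N = 16 - N)
1/(E(-2)**2) = 1/((16 - 1*(-2))**2) = 1/((16 + 2)**2) = 1/(18**2) = 1/324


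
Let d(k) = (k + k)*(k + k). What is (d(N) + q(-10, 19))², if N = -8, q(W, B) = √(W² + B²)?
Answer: (256 + √461)² ≈ 76990.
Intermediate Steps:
q(W, B) = √(B² + W²)
d(k) = 4*k² (d(k) = (2*k)*(2*k) = 4*k²)
(d(N) + q(-10, 19))² = (4*(-8)² + √(19² + (-10)²))² = (4*64 + √(361 + 100))² = (256 + √461)²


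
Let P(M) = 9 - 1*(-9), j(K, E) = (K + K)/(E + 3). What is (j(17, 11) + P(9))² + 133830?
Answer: 6578119/49 ≈ 1.3425e+5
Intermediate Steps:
j(K, E) = 2*K/(3 + E) (j(K, E) = (2*K)/(3 + E) = 2*K/(3 + E))
P(M) = 18 (P(M) = 9 + 9 = 18)
(j(17, 11) + P(9))² + 133830 = (2*17/(3 + 11) + 18)² + 133830 = (2*17/14 + 18)² + 133830 = (2*17*(1/14) + 18)² + 133830 = (17/7 + 18)² + 133830 = (143/7)² + 133830 = 20449/49 + 133830 = 6578119/49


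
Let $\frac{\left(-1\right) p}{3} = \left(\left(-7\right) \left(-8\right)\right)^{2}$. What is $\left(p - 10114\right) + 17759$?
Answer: $-1763$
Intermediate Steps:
$p = -9408$ ($p = - 3 \left(\left(-7\right) \left(-8\right)\right)^{2} = - 3 \cdot 56^{2} = \left(-3\right) 3136 = -9408$)
$\left(p - 10114\right) + 17759 = \left(-9408 - 10114\right) + 17759 = -19522 + 17759 = -1763$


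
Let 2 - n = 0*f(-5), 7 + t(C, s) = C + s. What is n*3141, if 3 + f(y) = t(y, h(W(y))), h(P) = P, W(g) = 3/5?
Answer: 6282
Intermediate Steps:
W(g) = ⅗ (W(g) = 3*(⅕) = ⅗)
t(C, s) = -7 + C + s (t(C, s) = -7 + (C + s) = -7 + C + s)
f(y) = -47/5 + y (f(y) = -3 + (-7 + y + ⅗) = -3 + (-32/5 + y) = -47/5 + y)
n = 2 (n = 2 - 0*(-47/5 - 5) = 2 - 0*(-72)/5 = 2 - 1*0 = 2 + 0 = 2)
n*3141 = 2*3141 = 6282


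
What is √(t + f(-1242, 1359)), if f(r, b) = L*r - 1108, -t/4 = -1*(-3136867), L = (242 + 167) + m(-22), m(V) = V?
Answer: I*√13029230 ≈ 3609.6*I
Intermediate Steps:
L = 387 (L = (242 + 167) - 22 = 409 - 22 = 387)
t = -12547468 (t = -(-4)*(-3136867) = -4*3136867 = -12547468)
f(r, b) = -1108 + 387*r (f(r, b) = 387*r - 1108 = -1108 + 387*r)
√(t + f(-1242, 1359)) = √(-12547468 + (-1108 + 387*(-1242))) = √(-12547468 + (-1108 - 480654)) = √(-12547468 - 481762) = √(-13029230) = I*√13029230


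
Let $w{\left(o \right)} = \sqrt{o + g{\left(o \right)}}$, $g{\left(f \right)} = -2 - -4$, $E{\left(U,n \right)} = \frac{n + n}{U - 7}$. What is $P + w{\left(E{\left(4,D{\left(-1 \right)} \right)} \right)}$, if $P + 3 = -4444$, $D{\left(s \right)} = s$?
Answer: $-4447 + \frac{2 \sqrt{6}}{3} \approx -4445.4$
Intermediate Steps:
$E{\left(U,n \right)} = \frac{2 n}{-7 + U}$
$P = -4447$ ($P = -3 - 4444 = -4447$)
$g{\left(f \right)} = 2$ ($g{\left(f \right)} = -2 + 4 = 2$)
$w{\left(o \right)} = \sqrt{2 + o}$ ($w{\left(o \right)} = \sqrt{o + 2} = \sqrt{2 + o}$)
$P + w{\left(E{\left(4,D{\left(-1 \right)} \right)} \right)} = -4447 + \sqrt{2 + 2 \left(-1\right) \frac{1}{-7 + 4}} = -4447 + \sqrt{2 + 2 \left(-1\right) \frac{1}{-3}} = -4447 + \sqrt{2 + 2 \left(-1\right) \left(- \frac{1}{3}\right)} = -4447 + \sqrt{2 + \frac{2}{3}} = -4447 + \sqrt{\frac{8}{3}} = -4447 + \frac{2 \sqrt{6}}{3}$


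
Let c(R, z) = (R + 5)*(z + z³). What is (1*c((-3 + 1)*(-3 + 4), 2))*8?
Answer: 240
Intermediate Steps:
c(R, z) = (5 + R)*(z + z³)
(1*c((-3 + 1)*(-3 + 4), 2))*8 = (1*(2*(5 + (-3 + 1)*(-3 + 4) + 5*2² + ((-3 + 1)*(-3 + 4))*2²)))*8 = (1*(2*(5 - 2*1 + 5*4 - 2*1*4)))*8 = (1*(2*(5 - 2 + 20 - 2*4)))*8 = (1*(2*(5 - 2 + 20 - 8)))*8 = (1*(2*15))*8 = (1*30)*8 = 30*8 = 240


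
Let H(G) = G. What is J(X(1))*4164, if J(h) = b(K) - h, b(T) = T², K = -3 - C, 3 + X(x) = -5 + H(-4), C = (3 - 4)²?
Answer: 116592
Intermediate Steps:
C = 1 (C = (-1)² = 1)
X(x) = -12 (X(x) = -3 + (-5 - 4) = -3 - 9 = -12)
K = -4 (K = -3 - 1*1 = -3 - 1 = -4)
J(h) = 16 - h (J(h) = (-4)² - h = 16 - h)
J(X(1))*4164 = (16 - 1*(-12))*4164 = (16 + 12)*4164 = 28*4164 = 116592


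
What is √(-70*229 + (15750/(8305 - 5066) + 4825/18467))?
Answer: I*√57333608303829207545/59814613 ≈ 126.59*I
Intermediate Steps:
√(-70*229 + (15750/(8305 - 5066) + 4825/18467)) = √(-16030 + (15750/3239 + 4825*(1/18467))) = √(-16030 + (15750*(1/3239) + 4825/18467)) = √(-16030 + (15750/3239 + 4825/18467)) = √(-16030 + 306483425/59814613) = √(-958521762965/59814613) = I*√57333608303829207545/59814613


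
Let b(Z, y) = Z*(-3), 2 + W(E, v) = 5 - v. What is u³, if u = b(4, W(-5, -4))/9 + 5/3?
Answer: 1/27 ≈ 0.037037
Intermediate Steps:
W(E, v) = 3 - v (W(E, v) = -2 + (5 - v) = 3 - v)
b(Z, y) = -3*Z
u = ⅓ (u = -3*4/9 + 5/3 = -12*⅑ + 5*(⅓) = -4/3 + 5/3 = ⅓ ≈ 0.33333)
u³ = (⅓)³ = 1/27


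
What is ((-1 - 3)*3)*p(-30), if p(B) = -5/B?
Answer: -2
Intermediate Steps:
((-1 - 3)*3)*p(-30) = ((-1 - 3)*3)*(-5/(-30)) = (-4*3)*(-5*(-1/30)) = -12*⅙ = -2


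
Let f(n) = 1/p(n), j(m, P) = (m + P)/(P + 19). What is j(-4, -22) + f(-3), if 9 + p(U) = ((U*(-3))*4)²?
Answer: 11155/1287 ≈ 8.6674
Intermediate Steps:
p(U) = -9 + 144*U² (p(U) = -9 + ((U*(-3))*4)² = -9 + (-3*U*4)² = -9 + (-12*U)² = -9 + 144*U²)
j(m, P) = (P + m)/(19 + P)
f(n) = 1/(-9 + 144*n²)
j(-4, -22) + f(-3) = (-22 - 4)/(19 - 22) + 1/(9*(-1 + 16*(-3)²)) = -26/(-3) + 1/(9*(-1 + 16*9)) = -⅓*(-26) + 1/(9*(-1 + 144)) = 26/3 + (⅑)/143 = 26/3 + (⅑)*(1/143) = 26/3 + 1/1287 = 11155/1287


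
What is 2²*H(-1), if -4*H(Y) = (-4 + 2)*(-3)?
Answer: -6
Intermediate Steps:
H(Y) = -3/2 (H(Y) = -(-4 + 2)*(-3)/4 = -(-1)*(-3)/2 = -¼*6 = -3/2)
2²*H(-1) = 2²*(-3/2) = 4*(-3/2) = -6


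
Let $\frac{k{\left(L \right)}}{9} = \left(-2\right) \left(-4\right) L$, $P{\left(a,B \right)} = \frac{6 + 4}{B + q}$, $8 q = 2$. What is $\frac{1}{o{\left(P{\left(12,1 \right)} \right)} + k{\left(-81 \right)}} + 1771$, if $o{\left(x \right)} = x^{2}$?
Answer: $\frac{10215127}{5768} \approx 1771.0$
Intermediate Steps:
$q = \frac{1}{4}$ ($q = \frac{1}{8} \cdot 2 = \frac{1}{4} \approx 0.25$)
$P{\left(a,B \right)} = \frac{10}{\frac{1}{4} + B}$ ($P{\left(a,B \right)} = \frac{6 + 4}{B + \frac{1}{4}} = \frac{10}{\frac{1}{4} + B}$)
$k{\left(L \right)} = 72 L$ ($k{\left(L \right)} = 9 \left(-2\right) \left(-4\right) L = 9 \cdot 8 L = 72 L$)
$\frac{1}{o{\left(P{\left(12,1 \right)} \right)} + k{\left(-81 \right)}} + 1771 = \frac{1}{\left(\frac{40}{1 + 4 \cdot 1}\right)^{2} + 72 \left(-81\right)} + 1771 = \frac{1}{\left(\frac{40}{1 + 4}\right)^{2} - 5832} + 1771 = \frac{1}{\left(\frac{40}{5}\right)^{2} - 5832} + 1771 = \frac{1}{\left(40 \cdot \frac{1}{5}\right)^{2} - 5832} + 1771 = \frac{1}{8^{2} - 5832} + 1771 = \frac{1}{64 - 5832} + 1771 = \frac{1}{-5768} + 1771 = - \frac{1}{5768} + 1771 = \frac{10215127}{5768}$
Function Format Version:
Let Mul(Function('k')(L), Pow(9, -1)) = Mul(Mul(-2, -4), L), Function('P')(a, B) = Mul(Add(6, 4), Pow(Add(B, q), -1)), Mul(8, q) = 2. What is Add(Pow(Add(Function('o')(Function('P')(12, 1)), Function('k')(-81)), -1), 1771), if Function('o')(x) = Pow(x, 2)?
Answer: Rational(10215127, 5768) ≈ 1771.0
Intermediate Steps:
q = Rational(1, 4) (q = Mul(Rational(1, 8), 2) = Rational(1, 4) ≈ 0.25000)
Function('P')(a, B) = Mul(10, Pow(Add(Rational(1, 4), B), -1)) (Function('P')(a, B) = Mul(Add(6, 4), Pow(Add(B, Rational(1, 4)), -1)) = Mul(10, Pow(Add(Rational(1, 4), B), -1)))
Function('k')(L) = Mul(72, L) (Function('k')(L) = Mul(9, Mul(Mul(-2, -4), L)) = Mul(9, Mul(8, L)) = Mul(72, L))
Add(Pow(Add(Function('o')(Function('P')(12, 1)), Function('k')(-81)), -1), 1771) = Add(Pow(Add(Pow(Mul(40, Pow(Add(1, Mul(4, 1)), -1)), 2), Mul(72, -81)), -1), 1771) = Add(Pow(Add(Pow(Mul(40, Pow(Add(1, 4), -1)), 2), -5832), -1), 1771) = Add(Pow(Add(Pow(Mul(40, Pow(5, -1)), 2), -5832), -1), 1771) = Add(Pow(Add(Pow(Mul(40, Rational(1, 5)), 2), -5832), -1), 1771) = Add(Pow(Add(Pow(8, 2), -5832), -1), 1771) = Add(Pow(Add(64, -5832), -1), 1771) = Add(Pow(-5768, -1), 1771) = Add(Rational(-1, 5768), 1771) = Rational(10215127, 5768)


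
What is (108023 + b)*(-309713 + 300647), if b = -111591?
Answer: 32347488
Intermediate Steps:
(108023 + b)*(-309713 + 300647) = (108023 - 111591)*(-309713 + 300647) = -3568*(-9066) = 32347488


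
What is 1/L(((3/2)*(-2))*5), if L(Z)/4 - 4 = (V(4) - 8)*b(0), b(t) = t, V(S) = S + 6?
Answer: 1/16 ≈ 0.062500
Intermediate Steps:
V(S) = 6 + S
L(Z) = 16 (L(Z) = 16 + 4*(((6 + 4) - 8)*0) = 16 + 4*((10 - 8)*0) = 16 + 4*(2*0) = 16 + 4*0 = 16 + 0 = 16)
1/L(((3/2)*(-2))*5) = 1/16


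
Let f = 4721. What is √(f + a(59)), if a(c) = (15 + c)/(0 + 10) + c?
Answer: √119685/5 ≈ 69.191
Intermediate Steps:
a(c) = 3/2 + 11*c/10 (a(c) = (15 + c)/10 + c = (15 + c)*(⅒) + c = (3/2 + c/10) + c = 3/2 + 11*c/10)
√(f + a(59)) = √(4721 + (3/2 + (11/10)*59)) = √(4721 + (3/2 + 649/10)) = √(4721 + 332/5) = √(23937/5) = √119685/5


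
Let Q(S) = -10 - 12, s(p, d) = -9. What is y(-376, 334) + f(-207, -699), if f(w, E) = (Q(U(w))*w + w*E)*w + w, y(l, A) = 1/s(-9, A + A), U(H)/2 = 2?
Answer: -278049025/9 ≈ -3.0894e+7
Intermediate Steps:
U(H) = 4 (U(H) = 2*2 = 4)
Q(S) = -22
y(l, A) = -1/9 (y(l, A) = 1/(-9) = -1/9)
f(w, E) = w + w*(-22*w + E*w) (f(w, E) = (-22*w + w*E)*w + w = (-22*w + E*w)*w + w = w*(-22*w + E*w) + w = w + w*(-22*w + E*w))
y(-376, 334) + f(-207, -699) = -1/9 - 207*(1 - 22*(-207) - 699*(-207)) = -1/9 - 207*(1 + 4554 + 144693) = -1/9 - 207*149248 = -1/9 - 30894336 = -278049025/9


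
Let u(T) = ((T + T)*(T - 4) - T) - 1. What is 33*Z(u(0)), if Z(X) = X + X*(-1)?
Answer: 0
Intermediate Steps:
u(T) = -1 - T + 2*T*(-4 + T) (u(T) = ((2*T)*(-4 + T) - T) - 1 = (2*T*(-4 + T) - T) - 1 = (-T + 2*T*(-4 + T)) - 1 = -1 - T + 2*T*(-4 + T))
Z(X) = 0 (Z(X) = X - X = 0)
33*Z(u(0)) = 33*0 = 0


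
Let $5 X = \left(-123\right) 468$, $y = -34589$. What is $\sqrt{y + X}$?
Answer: $\frac{i \sqrt{1152545}}{5} \approx 214.71 i$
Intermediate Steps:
$X = - \frac{57564}{5}$ ($X = \frac{\left(-123\right) 468}{5} = \frac{1}{5} \left(-57564\right) = - \frac{57564}{5} \approx -11513.0$)
$\sqrt{y + X} = \sqrt{-34589 - \frac{57564}{5}} = \sqrt{- \frac{230509}{5}} = \frac{i \sqrt{1152545}}{5}$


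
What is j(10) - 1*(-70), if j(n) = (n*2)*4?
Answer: 150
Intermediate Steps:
j(n) = 8*n (j(n) = (2*n)*4 = 8*n)
j(10) - 1*(-70) = 8*10 - 1*(-70) = 80 + 70 = 150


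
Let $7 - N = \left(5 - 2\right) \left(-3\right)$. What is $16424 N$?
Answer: $262784$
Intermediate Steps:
$N = 16$ ($N = 7 - \left(5 - 2\right) \left(-3\right) = 7 - 3 \left(-3\right) = 7 - -9 = 7 + 9 = 16$)
$16424 N = 16424 \cdot 16 = 262784$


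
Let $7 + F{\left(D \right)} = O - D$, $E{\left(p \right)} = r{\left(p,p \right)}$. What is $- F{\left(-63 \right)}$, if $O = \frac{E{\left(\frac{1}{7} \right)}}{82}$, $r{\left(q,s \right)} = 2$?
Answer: $- \frac{2297}{41} \approx -56.024$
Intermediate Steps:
$E{\left(p \right)} = 2$
$O = \frac{1}{41}$ ($O = \frac{2}{82} = 2 \cdot \frac{1}{82} = \frac{1}{41} \approx 0.02439$)
$F{\left(D \right)} = - \frac{286}{41} - D$ ($F{\left(D \right)} = -7 - \left(- \frac{1}{41} + D\right) = - \frac{286}{41} - D$)
$- F{\left(-63 \right)} = - (- \frac{286}{41} - -63) = - (- \frac{286}{41} + 63) = \left(-1\right) \frac{2297}{41} = - \frac{2297}{41}$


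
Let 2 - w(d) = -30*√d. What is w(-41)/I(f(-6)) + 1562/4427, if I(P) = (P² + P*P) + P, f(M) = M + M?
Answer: 219983/610926 + 5*I*√41/46 ≈ 0.36008 + 0.69599*I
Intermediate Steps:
f(M) = 2*M
w(d) = 2 + 30*√d (w(d) = 2 - (-30)*√d = 2 + 30*√d)
I(P) = P + 2*P² (I(P) = (P² + P²) + P = 2*P² + P = P + 2*P²)
w(-41)/I(f(-6)) + 1562/4427 = (2 + 30*√(-41))/(((2*(-6))*(1 + 2*(2*(-6))))) + 1562/4427 = (2 + 30*(I*√41))/((-12*(1 + 2*(-12)))) + 1562*(1/4427) = (2 + 30*I*√41)/((-12*(1 - 24))) + 1562/4427 = (2 + 30*I*√41)/((-12*(-23))) + 1562/4427 = (2 + 30*I*√41)/276 + 1562/4427 = (2 + 30*I*√41)*(1/276) + 1562/4427 = (1/138 + 5*I*√41/46) + 1562/4427 = 219983/610926 + 5*I*√41/46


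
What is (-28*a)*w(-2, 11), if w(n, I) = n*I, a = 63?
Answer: 38808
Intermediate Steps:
w(n, I) = I*n
(-28*a)*w(-2, 11) = (-28*63)*(11*(-2)) = -1764*(-22) = 38808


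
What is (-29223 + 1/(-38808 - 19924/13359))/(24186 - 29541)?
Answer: 5050279861489/925443952860 ≈ 5.4571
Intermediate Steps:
(-29223 + 1/(-38808 - 19924/13359))/(24186 - 29541) = (-29223 + 1/(-38808 - 19924*1/13359))/(-5355) = (-29223 + 1/(-38808 - 19924/13359))*(-1/5355) = (-29223 + 1/(-518455996/13359))*(-1/5355) = (-29223 - 13359/518455996)*(-1/5355) = -15150839584467/518455996*(-1/5355) = 5050279861489/925443952860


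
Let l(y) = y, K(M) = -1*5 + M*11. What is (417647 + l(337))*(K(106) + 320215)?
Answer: 134330025984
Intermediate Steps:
K(M) = -5 + 11*M
(417647 + l(337))*(K(106) + 320215) = (417647 + 337)*((-5 + 11*106) + 320215) = 417984*((-5 + 1166) + 320215) = 417984*(1161 + 320215) = 417984*321376 = 134330025984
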